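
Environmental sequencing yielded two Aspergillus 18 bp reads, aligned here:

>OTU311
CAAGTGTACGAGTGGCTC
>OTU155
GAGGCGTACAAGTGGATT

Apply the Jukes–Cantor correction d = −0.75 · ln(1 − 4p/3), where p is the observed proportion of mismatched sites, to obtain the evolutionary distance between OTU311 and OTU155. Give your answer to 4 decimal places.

The sequences differ at positions 1 (C/G), 3 (A/G), 5 (T/C), 10 (G/A), 16 (C/A), 18 (C/T).
p = 6/18 = 0.333333.
d = −0.75 · ln(1 − (4/3)·0.333333) = −0.75 · ln(0.555556) = −0.75 · (-0.587786) = 0.4408.

0.4408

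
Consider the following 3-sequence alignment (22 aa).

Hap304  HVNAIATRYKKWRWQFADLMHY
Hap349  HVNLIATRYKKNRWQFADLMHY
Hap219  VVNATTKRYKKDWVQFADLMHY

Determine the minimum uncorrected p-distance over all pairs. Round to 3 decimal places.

Pairwise Hamming distances:
  Hap304 vs Hap349: 2
  Hap304 vs Hap219: 7
  Hap349 vs Hap219: 8
The smallest is 2 mismatches, between Hap304 and Hap349; p = 2/22 = 0.091.

0.091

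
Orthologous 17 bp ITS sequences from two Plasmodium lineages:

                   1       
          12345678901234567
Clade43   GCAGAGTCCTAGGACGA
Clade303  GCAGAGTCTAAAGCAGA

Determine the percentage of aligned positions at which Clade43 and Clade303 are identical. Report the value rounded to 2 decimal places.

70.59%

Mismatches occur at site 9 (C↔T), site 10 (T↔A), site 12 (G↔A), site 14 (A↔C), site 15 (C↔A).
12 of the 17 sites match, so the percent identity is 12/17 × 100 = 70.59%.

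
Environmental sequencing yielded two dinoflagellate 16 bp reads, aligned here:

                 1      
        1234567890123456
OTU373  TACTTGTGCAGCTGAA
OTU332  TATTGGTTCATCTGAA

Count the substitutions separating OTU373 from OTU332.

The sequences differ at positions 3 (C/T), 5 (T/G), 8 (G/T), 11 (G/T).
That gives 4 mismatches out of 16 aligned sites, so the Hamming distance is 4.

4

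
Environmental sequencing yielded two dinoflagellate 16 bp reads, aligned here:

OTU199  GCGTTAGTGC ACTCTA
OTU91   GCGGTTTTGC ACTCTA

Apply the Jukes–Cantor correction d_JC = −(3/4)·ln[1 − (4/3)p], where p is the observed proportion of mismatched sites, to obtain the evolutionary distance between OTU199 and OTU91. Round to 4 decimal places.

0.2158

Mismatches occur at site 4 (T/G), site 6 (A/T), site 7 (G/T).
p = 3/16 = 0.187500.
d = −0.75 · ln(1 − (4/3)·0.187500) = −0.75 · ln(0.750000) = −0.75 · (-0.287682) = 0.2158.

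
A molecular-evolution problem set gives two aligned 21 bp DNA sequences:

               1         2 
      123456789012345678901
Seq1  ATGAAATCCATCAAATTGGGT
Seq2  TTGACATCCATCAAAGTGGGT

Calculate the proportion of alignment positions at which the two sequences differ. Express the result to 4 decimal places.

Differing sites — 1:A/T; 5:A/C; 16:T/G.
There are 3 differences over 21 sites, so p = 3/21 = 0.1429.

0.1429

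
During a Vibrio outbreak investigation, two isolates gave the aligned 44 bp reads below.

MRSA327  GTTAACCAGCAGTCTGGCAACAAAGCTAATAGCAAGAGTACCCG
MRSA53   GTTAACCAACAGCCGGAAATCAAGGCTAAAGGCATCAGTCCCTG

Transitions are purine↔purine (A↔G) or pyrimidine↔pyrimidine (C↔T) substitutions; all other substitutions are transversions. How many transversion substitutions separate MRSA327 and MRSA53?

The sequences differ at positions 9 (G/A, transition), 13 (T/C, transition), 15 (T/G, transversion), 17 (G/A, transition), 18 (C/A, transversion), 20 (A/T, transversion), 24 (A/G, transition), 30 (T/A, transversion), 31 (A/G, transition), 35 (A/T, transversion), 36 (G/C, transversion), 40 (A/C, transversion), 43 (C/T, transition).
Of the 13 differences, 6 transitions and 7 transversions, so the answer is 7.

7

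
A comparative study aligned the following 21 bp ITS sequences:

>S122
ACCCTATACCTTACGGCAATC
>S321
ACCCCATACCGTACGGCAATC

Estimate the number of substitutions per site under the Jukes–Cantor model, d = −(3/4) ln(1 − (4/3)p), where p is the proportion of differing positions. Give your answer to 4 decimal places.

The sequences differ at positions 5 (T/C), 11 (T/G).
p = 2/21 = 0.095238.
d = −0.75 · ln(1 − (4/3)·0.095238) = −0.75 · ln(0.873016) = −0.75 · (-0.135801) = 0.1019.

0.1019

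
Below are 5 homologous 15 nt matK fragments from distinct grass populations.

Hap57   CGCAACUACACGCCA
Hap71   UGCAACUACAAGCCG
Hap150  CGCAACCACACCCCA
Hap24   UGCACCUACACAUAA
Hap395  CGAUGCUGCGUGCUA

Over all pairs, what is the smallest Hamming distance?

Pairwise Hamming distances:
  Hap57 vs Hap71: 3
  Hap57 vs Hap150: 2
  Hap57 vs Hap24: 5
  Hap57 vs Hap395: 7
  Hap71 vs Hap150: 5
  Hap71 vs Hap24: 6
  Hap71 vs Hap395: 9
  Hap150 vs Hap24: 6
  Hap150 vs Hap395: 9
  Hap24 vs Hap395: 10
The smallest is 2, between Hap57 and Hap150.

2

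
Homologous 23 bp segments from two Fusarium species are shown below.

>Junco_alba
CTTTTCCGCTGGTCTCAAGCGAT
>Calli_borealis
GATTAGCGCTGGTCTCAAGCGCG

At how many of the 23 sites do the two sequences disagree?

Differing sites — 1:C/G; 2:T/A; 5:T/A; 6:C/G; 22:A/C; 23:T/G.
That gives 6 mismatches out of 23 aligned sites, so the Hamming distance is 6.

6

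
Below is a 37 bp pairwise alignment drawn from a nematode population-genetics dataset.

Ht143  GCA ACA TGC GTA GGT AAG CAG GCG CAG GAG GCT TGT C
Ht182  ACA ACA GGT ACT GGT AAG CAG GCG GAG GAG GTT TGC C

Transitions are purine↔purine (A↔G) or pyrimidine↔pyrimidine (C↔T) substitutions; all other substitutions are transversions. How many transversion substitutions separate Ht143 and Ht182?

3

The sequences differ at positions 1 (G/A, transition), 7 (T/G, transversion), 9 (C/T, transition), 10 (G/A, transition), 11 (T/C, transition), 12 (A/T, transversion), 25 (C/G, transversion), 32 (C/T, transition), 36 (T/C, transition).
Of the 9 differences, 6 transitions and 3 transversions, so the answer is 3.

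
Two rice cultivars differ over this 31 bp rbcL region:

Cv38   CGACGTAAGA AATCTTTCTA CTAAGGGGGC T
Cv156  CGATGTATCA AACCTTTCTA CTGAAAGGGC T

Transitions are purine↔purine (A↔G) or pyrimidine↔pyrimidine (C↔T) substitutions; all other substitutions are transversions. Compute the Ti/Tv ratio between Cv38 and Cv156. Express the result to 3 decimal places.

Mismatches occur at site 4 (C→T, transition), site 8 (A→T, transversion), site 9 (G→C, transversion), site 13 (T→C, transition), site 23 (A→G, transition), site 25 (G→A, transition), site 26 (G→A, transition).
Of the 7 differences, 5 transitions and 2 transversions, so Ti/Tv = 5/2 = 2.500.

2.500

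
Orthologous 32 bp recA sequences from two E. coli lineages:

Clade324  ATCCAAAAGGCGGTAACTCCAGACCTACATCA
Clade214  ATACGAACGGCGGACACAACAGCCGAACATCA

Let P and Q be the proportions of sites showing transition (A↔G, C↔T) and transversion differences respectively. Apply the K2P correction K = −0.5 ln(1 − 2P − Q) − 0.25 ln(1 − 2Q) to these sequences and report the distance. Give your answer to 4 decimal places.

Mismatches occur at site 3 (C→A, transversion), site 5 (A→G, transition), site 8 (A→C, transversion), site 14 (T→A, transversion), site 15 (A→C, transversion), site 18 (T→A, transversion), site 19 (C→A, transversion), site 23 (A→C, transversion), site 25 (C→G, transversion), site 26 (T→A, transversion).
Of the 10 differences, 1 transition and 9 transversions over 32 sites: P = 1/32 = 0.031250, Q = 9/32 = 0.281250.
d = −0.5·ln(0.656250) − 0.25·ln(0.437500) = −0.5·(-0.421213) − 0.25·(-0.826679) = 0.4173.

0.4173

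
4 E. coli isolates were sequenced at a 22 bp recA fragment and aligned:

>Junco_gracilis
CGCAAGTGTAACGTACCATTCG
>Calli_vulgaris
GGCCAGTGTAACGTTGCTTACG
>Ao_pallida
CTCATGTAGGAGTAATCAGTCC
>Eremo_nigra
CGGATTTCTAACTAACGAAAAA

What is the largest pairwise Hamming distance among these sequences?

16

Pairwise Hamming distances:
  Junco_gracilis vs Calli_vulgaris: 6
  Junco_gracilis vs Ao_pallida: 11
  Junco_gracilis vs Eremo_nigra: 11
  Calli_vulgaris vs Ao_pallida: 16
  Calli_vulgaris vs Eremo_nigra: 15
  Ao_pallida vs Eremo_nigra: 13
The largest is 16, between Calli_vulgaris and Ao_pallida.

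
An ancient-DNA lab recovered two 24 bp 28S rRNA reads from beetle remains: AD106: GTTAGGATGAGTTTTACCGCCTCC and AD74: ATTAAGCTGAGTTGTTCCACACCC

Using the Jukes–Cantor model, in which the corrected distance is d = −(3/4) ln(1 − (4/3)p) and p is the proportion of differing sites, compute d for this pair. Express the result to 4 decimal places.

The sequences differ at positions 1 (G/A), 5 (G/A), 7 (A/C), 14 (T/G), 16 (A/T), 19 (G/A), 21 (C/A), 22 (T/C).
p = 8/24 = 0.333333.
d = −0.75 · ln(1 − (4/3)·0.333333) = −0.75 · ln(0.555556) = −0.75 · (-0.587786) = 0.4408.

0.4408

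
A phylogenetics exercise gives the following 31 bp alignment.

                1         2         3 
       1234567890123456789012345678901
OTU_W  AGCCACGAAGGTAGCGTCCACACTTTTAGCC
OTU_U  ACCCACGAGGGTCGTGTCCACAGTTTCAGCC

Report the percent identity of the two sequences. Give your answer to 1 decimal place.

80.6%

Mismatches occur at site 2 (G/C), site 9 (A/G), site 13 (A/C), site 15 (C/T), site 23 (C/G), site 27 (T/C).
25 of the 31 sites match, so the percent identity is 25/31 × 100 = 80.6%.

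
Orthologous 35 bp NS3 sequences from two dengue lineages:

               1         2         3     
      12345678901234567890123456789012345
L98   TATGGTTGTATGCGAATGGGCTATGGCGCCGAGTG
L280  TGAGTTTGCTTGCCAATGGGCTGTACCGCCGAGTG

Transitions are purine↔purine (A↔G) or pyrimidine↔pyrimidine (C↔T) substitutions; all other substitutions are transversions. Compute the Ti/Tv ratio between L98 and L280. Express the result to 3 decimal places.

0.800

The sequences differ at positions 2 (A/G, transition), 3 (T/A, transversion), 5 (G/T, transversion), 9 (T/C, transition), 10 (A/T, transversion), 14 (G/C, transversion), 23 (A/G, transition), 25 (G/A, transition), 26 (G/C, transversion).
Of the 9 differences, 4 transitions and 5 transversions, so Ti/Tv = 4/5 = 0.800.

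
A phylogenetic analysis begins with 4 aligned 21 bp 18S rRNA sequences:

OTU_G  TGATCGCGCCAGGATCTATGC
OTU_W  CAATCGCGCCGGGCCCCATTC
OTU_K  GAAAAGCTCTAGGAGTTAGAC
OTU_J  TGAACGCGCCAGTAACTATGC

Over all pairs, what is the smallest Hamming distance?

Pairwise Hamming distances:
  OTU_G vs OTU_W: 7
  OTU_G vs OTU_K: 10
  OTU_G vs OTU_J: 3
  OTU_W vs OTU_K: 12
  OTU_W vs OTU_J: 9
  OTU_K vs OTU_J: 10
The smallest is 3, between OTU_G and OTU_J.

3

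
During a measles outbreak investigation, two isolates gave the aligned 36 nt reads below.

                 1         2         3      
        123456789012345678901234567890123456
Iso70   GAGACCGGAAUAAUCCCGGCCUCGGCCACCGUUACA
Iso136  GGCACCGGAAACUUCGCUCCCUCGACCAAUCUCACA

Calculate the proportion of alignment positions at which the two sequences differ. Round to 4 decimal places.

The sequences differ at positions 2 (A/G), 3 (G/C), 11 (U/A), 12 (A/C), 13 (A/U), 16 (C/G), 18 (G/U), 19 (G/C), 25 (G/A), 29 (C/A), 30 (C/U), 31 (G/C), 33 (U/C).
There are 13 differences over 36 sites, so p = 13/36 = 0.3611.

0.3611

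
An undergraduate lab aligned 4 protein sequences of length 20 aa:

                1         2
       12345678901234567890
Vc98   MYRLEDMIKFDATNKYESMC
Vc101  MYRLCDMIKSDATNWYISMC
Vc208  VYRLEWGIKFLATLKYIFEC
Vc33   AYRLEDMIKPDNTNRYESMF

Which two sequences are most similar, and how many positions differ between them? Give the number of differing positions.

Pairwise Hamming distances:
  Vc98 vs Vc101: 4
  Vc98 vs Vc208: 8
  Vc98 vs Vc33: 5
  Vc101 vs Vc208: 10
  Vc101 vs Vc33: 7
  Vc208 vs Vc33: 12
The smallest is 4, between Vc98 and Vc101.

4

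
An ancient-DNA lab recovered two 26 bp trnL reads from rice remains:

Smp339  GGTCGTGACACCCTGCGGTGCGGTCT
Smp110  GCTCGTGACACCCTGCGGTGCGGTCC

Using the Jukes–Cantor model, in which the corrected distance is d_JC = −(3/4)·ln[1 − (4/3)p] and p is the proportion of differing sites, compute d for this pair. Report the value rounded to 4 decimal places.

The sequences differ at positions 2 (G/C), 26 (T/C).
p = 2/26 = 0.076923.
d = −0.75 · ln(1 − (4/3)·0.076923) = −0.75 · ln(0.897436) = −0.75 · (-0.108213) = 0.0812.

0.0812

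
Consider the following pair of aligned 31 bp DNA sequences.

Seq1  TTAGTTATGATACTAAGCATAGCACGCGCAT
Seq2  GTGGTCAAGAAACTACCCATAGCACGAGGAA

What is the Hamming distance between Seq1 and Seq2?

Mismatches occur at site 1 (T↔G), site 3 (A↔G), site 6 (T↔C), site 8 (T↔A), site 11 (T↔A), site 16 (A↔C), site 17 (G↔C), site 27 (C↔A), site 29 (C↔G), site 31 (T↔A).
That gives 10 mismatches out of 31 aligned sites, so the Hamming distance is 10.

10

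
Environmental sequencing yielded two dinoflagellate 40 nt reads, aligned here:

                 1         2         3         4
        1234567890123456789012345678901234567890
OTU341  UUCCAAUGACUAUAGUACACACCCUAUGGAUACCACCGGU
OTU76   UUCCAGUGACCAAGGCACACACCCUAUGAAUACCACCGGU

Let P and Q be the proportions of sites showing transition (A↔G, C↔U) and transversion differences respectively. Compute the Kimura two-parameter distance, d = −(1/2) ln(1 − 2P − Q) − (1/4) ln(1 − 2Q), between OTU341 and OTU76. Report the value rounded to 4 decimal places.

0.1736

Mismatches occur at site 6 (A→G, transition), site 11 (U→C, transition), site 13 (U→A, transversion), site 14 (A→G, transition), site 16 (U→C, transition), site 29 (G→A, transition).
Of the 6 differences, 5 transitions and 1 transversion over 40 sites: P = 5/40 = 0.125000, Q = 1/40 = 0.025000.
d = −0.5·ln(0.725000) − 0.25·ln(0.950000) = −0.5·(-0.321584) − 0.25·(-0.051293) = 0.1736.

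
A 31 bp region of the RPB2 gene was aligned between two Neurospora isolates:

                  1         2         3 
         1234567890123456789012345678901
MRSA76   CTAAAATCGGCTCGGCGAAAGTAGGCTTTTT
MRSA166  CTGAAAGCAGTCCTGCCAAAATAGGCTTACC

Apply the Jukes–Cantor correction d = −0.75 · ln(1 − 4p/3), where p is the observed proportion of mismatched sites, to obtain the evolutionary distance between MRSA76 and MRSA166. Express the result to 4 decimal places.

0.4806

The sequences differ at positions 3 (A/G), 7 (T/G), 9 (G/A), 11 (C/T), 12 (T/C), 14 (G/T), 17 (G/C), 21 (G/A), 29 (T/A), 30 (T/C), 31 (T/C).
p = 11/31 = 0.354839.
d = −0.75 · ln(1 − (4/3)·0.354839) = −0.75 · ln(0.526881) = −0.75 · (-0.640781) = 0.4806.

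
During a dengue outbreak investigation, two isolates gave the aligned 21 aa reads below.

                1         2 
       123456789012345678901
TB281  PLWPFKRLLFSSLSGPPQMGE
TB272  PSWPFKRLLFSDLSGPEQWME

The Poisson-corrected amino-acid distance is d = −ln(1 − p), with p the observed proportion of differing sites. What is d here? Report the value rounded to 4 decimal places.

Mismatches occur at site 2 (L↔S), site 12 (S↔D), site 17 (P↔E), site 19 (M↔W), site 20 (G↔M).
p = 5/21 = 0.238095.
d = −ln(1 − 0.238095) = −ln(0.761905) = 0.2719.

0.2719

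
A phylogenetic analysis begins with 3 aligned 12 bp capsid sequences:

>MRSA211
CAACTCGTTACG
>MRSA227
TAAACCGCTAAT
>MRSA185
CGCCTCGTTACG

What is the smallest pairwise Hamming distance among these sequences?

Pairwise Hamming distances:
  MRSA211 vs MRSA227: 6
  MRSA211 vs MRSA185: 2
  MRSA227 vs MRSA185: 8
The smallest is 2, between MRSA211 and MRSA185.

2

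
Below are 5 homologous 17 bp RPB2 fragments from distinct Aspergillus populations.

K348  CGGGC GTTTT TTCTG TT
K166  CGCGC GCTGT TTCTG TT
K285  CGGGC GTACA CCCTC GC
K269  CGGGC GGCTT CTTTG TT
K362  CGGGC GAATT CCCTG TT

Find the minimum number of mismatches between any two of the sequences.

3

Pairwise Hamming distances:
  K348 vs K166: 3
  K348 vs K285: 8
  K348 vs K269: 4
  K348 vs K362: 4
  K166 vs K285: 10
  K166 vs K269: 6
  K166 vs K362: 6
  K285 vs K269: 9
  K285 vs K362: 6
  K269 vs K362: 4
The smallest is 3, between K348 and K166.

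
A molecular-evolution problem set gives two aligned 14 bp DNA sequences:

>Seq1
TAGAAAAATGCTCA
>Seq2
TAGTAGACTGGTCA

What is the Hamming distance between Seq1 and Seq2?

4

Mismatches occur at site 4 (A↔T), site 6 (A↔G), site 8 (A↔C), site 11 (C↔G).
That gives 4 mismatches out of 14 aligned sites, so the Hamming distance is 4.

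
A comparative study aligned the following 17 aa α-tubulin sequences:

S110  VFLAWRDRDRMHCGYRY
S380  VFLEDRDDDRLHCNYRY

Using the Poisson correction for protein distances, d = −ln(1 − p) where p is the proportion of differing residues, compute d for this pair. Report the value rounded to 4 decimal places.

Differing sites — 4:A/E; 5:W/D; 8:R/D; 11:M/L; 14:G/N.
p = 5/17 = 0.294118.
d = −ln(1 − 0.294118) = −ln(0.705882) = 0.3483.

0.3483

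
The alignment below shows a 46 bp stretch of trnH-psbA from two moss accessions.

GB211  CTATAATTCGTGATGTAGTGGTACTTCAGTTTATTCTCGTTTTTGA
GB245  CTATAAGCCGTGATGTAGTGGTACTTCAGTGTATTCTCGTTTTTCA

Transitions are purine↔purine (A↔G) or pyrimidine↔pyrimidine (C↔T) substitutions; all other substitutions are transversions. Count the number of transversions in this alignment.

3

Differing sites — 7:T/G (Tv); 8:T/C (Ti); 31:T/G (Tv); 45:G/C (Tv).
Of the 4 differences, 1 transition and 3 transversions, so the answer is 3.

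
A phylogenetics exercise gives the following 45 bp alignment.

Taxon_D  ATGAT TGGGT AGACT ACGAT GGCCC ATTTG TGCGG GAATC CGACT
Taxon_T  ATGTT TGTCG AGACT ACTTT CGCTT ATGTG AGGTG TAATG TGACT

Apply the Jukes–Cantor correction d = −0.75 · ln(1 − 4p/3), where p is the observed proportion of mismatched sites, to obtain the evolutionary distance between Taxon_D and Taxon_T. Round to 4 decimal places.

0.4819

Differing sites — 4:A/T; 8:G/T; 9:G/C; 10:T/G; 18:G/T; 19:A/T; 21:G/C; 24:C/T; 25:C/T; 28:T/G; 31:T/A; 33:C/G; 34:G/T; 36:G/T; 40:C/G; 41:C/T.
p = 16/45 = 0.355556.
d = −0.75 · ln(1 − (4/3)·0.355556) = −0.75 · ln(0.525925) = −0.75 · (-0.642597) = 0.4819.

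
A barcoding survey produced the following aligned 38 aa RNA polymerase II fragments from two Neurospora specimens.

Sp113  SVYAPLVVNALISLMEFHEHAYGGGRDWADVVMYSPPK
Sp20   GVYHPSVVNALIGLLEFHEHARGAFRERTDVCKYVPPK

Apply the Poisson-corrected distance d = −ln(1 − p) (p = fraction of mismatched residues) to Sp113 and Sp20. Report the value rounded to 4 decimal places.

0.4595

The sequences differ at positions 1 (S/G), 4 (A/H), 6 (L/S), 13 (S/G), 15 (M/L), 22 (Y/R), 24 (G/A), 25 (G/F), 27 (D/E), 28 (W/R), 29 (A/T), 32 (V/C), 33 (M/K), 35 (S/V).
p = 14/38 = 0.368421.
d = −ln(1 − 0.368421) = −ln(0.631579) = 0.4595.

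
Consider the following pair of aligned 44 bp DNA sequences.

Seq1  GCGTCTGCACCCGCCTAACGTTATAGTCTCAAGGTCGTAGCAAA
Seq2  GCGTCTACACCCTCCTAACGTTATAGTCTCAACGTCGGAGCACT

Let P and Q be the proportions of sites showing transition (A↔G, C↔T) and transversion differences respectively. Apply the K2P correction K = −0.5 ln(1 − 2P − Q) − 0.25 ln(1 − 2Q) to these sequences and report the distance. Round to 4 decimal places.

Differing sites — 7:G/A (Ti); 13:G/T (Tv); 33:G/C (Tv); 38:T/G (Tv); 43:A/C (Tv); 44:A/T (Tv).
Of the 6 differences, 1 transition and 5 transversions over 44 sites: P = 1/44 = 0.022727, Q = 5/44 = 0.113636.
d = −0.5·ln(0.840910) − 0.25·ln(0.772728) = −0.5·(-0.173271) − 0.25·(-0.257828) = 0.1511.

0.1511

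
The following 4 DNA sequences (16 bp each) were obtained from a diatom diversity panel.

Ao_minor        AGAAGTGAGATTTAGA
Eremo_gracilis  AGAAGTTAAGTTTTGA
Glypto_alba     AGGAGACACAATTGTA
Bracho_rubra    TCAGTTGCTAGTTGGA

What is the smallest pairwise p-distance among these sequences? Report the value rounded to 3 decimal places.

0.250

Pairwise Hamming distances:
  Ao_minor vs Eremo_gracilis: 4
  Ao_minor vs Glypto_alba: 7
  Ao_minor vs Bracho_rubra: 8
  Eremo_gracilis vs Glypto_alba: 8
  Eremo_gracilis vs Bracho_rubra: 10
  Glypto_alba vs Bracho_rubra: 11
The smallest is 4 mismatches, between Ao_minor and Eremo_gracilis; p = 4/16 = 0.250.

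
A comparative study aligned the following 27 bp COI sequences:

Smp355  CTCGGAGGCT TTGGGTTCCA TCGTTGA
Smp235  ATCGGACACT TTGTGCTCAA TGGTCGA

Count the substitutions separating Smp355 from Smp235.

8

The sequences differ at positions 1 (C/A), 7 (G/C), 8 (G/A), 14 (G/T), 16 (T/C), 19 (C/A), 22 (C/G), 25 (T/C).
That gives 8 mismatches out of 27 aligned sites, so the Hamming distance is 8.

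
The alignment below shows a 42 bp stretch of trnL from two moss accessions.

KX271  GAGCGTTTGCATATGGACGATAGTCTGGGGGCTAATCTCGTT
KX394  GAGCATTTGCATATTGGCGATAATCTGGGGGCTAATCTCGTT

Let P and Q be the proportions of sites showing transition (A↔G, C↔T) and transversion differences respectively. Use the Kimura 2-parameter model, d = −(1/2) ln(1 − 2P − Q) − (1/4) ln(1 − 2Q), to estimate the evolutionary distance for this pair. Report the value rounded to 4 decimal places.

Mismatches occur at site 5 (G/A, transition), site 15 (G/T, transversion), site 17 (A/G, transition), site 23 (G/A, transition).
Of the 4 differences, 3 transitions and 1 transversion over 42 sites: P = 3/42 = 0.071429, Q = 1/42 = 0.023810.
d = −0.5·ln(0.833332) − 0.25·ln(0.952380) = −0.5·(-0.182323) − 0.25·(-0.048791) = 0.1034.

0.1034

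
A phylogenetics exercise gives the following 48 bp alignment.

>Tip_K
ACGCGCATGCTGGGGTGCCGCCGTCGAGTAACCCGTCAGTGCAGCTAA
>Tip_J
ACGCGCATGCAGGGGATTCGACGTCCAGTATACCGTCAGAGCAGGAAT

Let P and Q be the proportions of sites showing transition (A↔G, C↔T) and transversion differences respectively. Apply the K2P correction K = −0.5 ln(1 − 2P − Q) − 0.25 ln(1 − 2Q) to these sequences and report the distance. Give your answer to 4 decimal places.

The sequences differ at positions 11 (T/A, transversion), 16 (T/A, transversion), 17 (G/T, transversion), 18 (C/T, transition), 21 (C/A, transversion), 26 (G/C, transversion), 31 (A/T, transversion), 32 (C/A, transversion), 40 (T/A, transversion), 45 (C/G, transversion), 46 (T/A, transversion), 48 (A/T, transversion).
Of the 12 differences, 1 transition and 11 transversions over 48 sites: P = 1/48 = 0.020833, Q = 11/48 = 0.229167.
d = −0.5·ln(0.729167) − 0.25·ln(0.541666) = −0.5·(-0.315852) − 0.25·(-0.613106) = 0.3112.

0.3112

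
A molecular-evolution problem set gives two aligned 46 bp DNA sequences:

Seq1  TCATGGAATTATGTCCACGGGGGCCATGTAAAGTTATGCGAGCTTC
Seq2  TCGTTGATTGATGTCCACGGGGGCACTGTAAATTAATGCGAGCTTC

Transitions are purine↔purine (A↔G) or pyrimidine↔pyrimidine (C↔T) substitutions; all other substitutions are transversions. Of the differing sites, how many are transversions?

Mismatches occur at site 3 (A/G, transition), site 5 (G/T, transversion), site 8 (A/T, transversion), site 10 (T/G, transversion), site 25 (C/A, transversion), site 26 (A/C, transversion), site 33 (G/T, transversion), site 35 (T/A, transversion).
Of the 8 differences, 1 transition and 7 transversions, so the answer is 7.

7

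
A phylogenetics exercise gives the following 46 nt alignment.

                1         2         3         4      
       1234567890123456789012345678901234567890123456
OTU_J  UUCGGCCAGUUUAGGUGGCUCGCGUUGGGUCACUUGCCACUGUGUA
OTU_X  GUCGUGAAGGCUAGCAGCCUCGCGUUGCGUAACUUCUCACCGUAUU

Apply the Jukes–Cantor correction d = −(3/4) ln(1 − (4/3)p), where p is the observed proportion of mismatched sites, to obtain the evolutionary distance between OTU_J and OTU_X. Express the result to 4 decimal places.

0.4674

Mismatches occur at site 1 (U/G), site 5 (G/U), site 6 (C/G), site 7 (C/A), site 10 (U/G), site 11 (U/C), site 15 (G/C), site 16 (U/A), site 18 (G/C), site 28 (G/C), site 31 (C/A), site 36 (G/C), site 37 (C/U), site 41 (U/C), site 44 (G/A), site 46 (A/U).
p = 16/46 = 0.347826.
d = −0.75 · ln(1 − (4/3)·0.347826) = −0.75 · ln(0.536232) = −0.75 · (-0.623188) = 0.4674.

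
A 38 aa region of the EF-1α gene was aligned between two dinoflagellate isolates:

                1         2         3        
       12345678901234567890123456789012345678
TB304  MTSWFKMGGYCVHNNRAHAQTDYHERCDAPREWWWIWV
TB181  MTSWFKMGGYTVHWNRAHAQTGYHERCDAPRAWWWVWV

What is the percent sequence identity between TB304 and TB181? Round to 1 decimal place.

86.8%

Mismatches occur at site 11 (C↔T), site 14 (N↔W), site 22 (D↔G), site 32 (E↔A), site 36 (I↔V).
33 of the 38 sites match, so the percent identity is 33/38 × 100 = 86.8%.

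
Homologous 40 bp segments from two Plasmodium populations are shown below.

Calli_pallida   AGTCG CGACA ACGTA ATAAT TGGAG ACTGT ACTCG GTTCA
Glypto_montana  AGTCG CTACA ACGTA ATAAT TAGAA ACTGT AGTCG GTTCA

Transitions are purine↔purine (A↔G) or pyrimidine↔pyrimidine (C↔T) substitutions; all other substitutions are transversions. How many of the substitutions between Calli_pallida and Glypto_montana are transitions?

2

Differing sites — 7:G/T (Tv); 22:G/A (Ti); 25:G/A (Ti); 32:C/G (Tv).
Of the 4 differences, 2 transitions and 2 transversions, so the answer is 2.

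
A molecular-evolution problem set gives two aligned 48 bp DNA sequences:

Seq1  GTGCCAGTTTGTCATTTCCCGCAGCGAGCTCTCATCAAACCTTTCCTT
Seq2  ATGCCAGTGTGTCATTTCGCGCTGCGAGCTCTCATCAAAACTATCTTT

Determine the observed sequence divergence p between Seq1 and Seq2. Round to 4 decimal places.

Mismatches occur at site 1 (G/A), site 9 (T/G), site 19 (C/G), site 23 (A/T), site 40 (C/A), site 43 (T/A), site 46 (C/T).
There are 7 differences over 48 sites, so p = 7/48 = 0.1458.

0.1458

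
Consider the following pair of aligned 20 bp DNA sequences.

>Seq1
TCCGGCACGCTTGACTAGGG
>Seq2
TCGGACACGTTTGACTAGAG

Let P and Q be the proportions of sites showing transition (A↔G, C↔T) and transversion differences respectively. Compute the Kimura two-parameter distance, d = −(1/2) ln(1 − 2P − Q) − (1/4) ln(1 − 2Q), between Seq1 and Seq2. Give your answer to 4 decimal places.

0.2417

Differing sites — 3:C/G (Tv); 5:G/A (Ti); 10:C/T (Ti); 19:G/A (Ti).
Of the 4 differences, 3 transitions and 1 transversion over 20 sites: P = 3/20 = 0.150000, Q = 1/20 = 0.050000.
d = −0.5·ln(0.650000) − 0.25·ln(0.900000) = −0.5·(-0.430783) − 0.25·(-0.105361) = 0.2417.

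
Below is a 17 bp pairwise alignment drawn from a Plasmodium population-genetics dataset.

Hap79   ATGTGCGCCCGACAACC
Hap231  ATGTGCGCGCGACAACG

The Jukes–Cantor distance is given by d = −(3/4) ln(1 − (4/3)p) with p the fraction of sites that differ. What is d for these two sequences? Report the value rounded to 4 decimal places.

Differing sites — 9:C/G; 17:C/G.
p = 2/17 = 0.117647.
d = −0.75 · ln(1 − (4/3)·0.117647) = −0.75 · ln(0.843137) = −0.75 · (-0.170626) = 0.1280.

0.1280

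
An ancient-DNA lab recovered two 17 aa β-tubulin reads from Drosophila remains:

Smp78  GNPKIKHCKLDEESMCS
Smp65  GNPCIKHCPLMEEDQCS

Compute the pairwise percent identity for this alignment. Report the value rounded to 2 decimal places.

70.59%

Mismatches occur at site 4 (K/C), site 9 (K/P), site 11 (D/M), site 14 (S/D), site 15 (M/Q).
12 of the 17 sites match, so the percent identity is 12/17 × 100 = 70.59%.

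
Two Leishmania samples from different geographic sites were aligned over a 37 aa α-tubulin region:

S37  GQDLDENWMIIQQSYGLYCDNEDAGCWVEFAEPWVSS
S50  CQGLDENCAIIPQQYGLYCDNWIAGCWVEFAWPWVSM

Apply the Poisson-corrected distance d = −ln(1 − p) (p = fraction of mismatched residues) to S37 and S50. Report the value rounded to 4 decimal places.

0.3151

The sequences differ at positions 1 (G/C), 3 (D/G), 8 (W/C), 9 (M/A), 12 (Q/P), 14 (S/Q), 22 (E/W), 23 (D/I), 32 (E/W), 37 (S/M).
p = 10/37 = 0.270270.
d = −ln(1 − 0.270270) = −ln(0.729730) = 0.3151.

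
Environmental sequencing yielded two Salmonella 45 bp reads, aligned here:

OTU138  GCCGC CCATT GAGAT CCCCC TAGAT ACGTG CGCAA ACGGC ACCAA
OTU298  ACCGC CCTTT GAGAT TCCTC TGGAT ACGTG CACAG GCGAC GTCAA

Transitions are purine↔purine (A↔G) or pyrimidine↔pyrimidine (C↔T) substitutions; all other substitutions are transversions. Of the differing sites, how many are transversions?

The sequences differ at positions 1 (G/A, transition), 8 (A/T, transversion), 16 (C/T, transition), 19 (C/T, transition), 22 (A/G, transition), 32 (G/A, transition), 35 (A/G, transition), 36 (A/G, transition), 39 (G/A, transition), 41 (A/G, transition), 42 (C/T, transition).
Of the 11 differences, 10 transitions and 1 transversion, so the answer is 1.

1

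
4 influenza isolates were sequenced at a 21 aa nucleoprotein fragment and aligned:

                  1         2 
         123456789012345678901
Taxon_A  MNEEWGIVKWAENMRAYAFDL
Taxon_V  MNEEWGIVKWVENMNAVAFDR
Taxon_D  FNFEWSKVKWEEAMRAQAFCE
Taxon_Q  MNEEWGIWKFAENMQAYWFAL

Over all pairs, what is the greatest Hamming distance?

Pairwise Hamming distances:
  Taxon_A vs Taxon_V: 4
  Taxon_A vs Taxon_D: 9
  Taxon_A vs Taxon_Q: 5
  Taxon_V vs Taxon_D: 10
  Taxon_V vs Taxon_Q: 8
  Taxon_D vs Taxon_Q: 13
The largest is 13, between Taxon_D and Taxon_Q.

13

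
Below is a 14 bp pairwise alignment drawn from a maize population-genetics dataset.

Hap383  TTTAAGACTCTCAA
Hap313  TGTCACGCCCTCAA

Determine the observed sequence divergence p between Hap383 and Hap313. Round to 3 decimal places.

0.357

Mismatches occur at site 2 (T→G), site 4 (A→C), site 6 (G→C), site 7 (A→G), site 9 (T→C).
There are 5 differences over 14 sites, so p = 5/14 = 0.357.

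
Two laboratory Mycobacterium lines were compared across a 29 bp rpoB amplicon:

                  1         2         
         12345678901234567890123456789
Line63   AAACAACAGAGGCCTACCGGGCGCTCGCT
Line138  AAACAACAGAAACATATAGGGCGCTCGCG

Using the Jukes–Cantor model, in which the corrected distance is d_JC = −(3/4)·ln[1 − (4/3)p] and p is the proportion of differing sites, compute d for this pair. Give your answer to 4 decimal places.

0.2421

The sequences differ at positions 11 (G/A), 12 (G/A), 14 (C/A), 17 (C/T), 18 (C/A), 29 (T/G).
p = 6/29 = 0.206897.
d = −0.75 · ln(1 − (4/3)·0.206897) = −0.75 · ln(0.724137) = −0.75 · (-0.322775) = 0.2421.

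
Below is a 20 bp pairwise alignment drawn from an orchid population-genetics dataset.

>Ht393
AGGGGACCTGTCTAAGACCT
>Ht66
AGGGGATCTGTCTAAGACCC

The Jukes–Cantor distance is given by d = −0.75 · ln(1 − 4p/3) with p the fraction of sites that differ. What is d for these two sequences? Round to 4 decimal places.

0.1073

Differing sites — 7:C/T; 20:T/C.
p = 2/20 = 0.100000.
d = −0.75 · ln(1 − (4/3)·0.100000) = −0.75 · ln(0.866667) = −0.75 · (-0.143100) = 0.1073.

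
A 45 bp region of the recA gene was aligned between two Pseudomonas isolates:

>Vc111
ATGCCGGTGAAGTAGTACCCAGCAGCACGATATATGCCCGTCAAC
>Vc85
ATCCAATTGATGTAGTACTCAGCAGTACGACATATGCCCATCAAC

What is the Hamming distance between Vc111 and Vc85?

Differing sites — 3:G/C; 5:C/A; 6:G/A; 7:G/T; 11:A/T; 19:C/T; 26:C/T; 31:T/C; 40:G/A.
That gives 9 mismatches out of 45 aligned sites, so the Hamming distance is 9.

9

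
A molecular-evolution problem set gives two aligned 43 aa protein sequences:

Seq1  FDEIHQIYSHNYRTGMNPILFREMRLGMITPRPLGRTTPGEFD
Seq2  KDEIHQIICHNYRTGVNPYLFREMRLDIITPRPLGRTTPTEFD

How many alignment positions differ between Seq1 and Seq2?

8

The sequences differ at positions 1 (F/K), 8 (Y/I), 9 (S/C), 16 (M/V), 19 (I/Y), 27 (G/D), 28 (M/I), 40 (G/T).
That gives 8 mismatches out of 43 aligned sites, so the Hamming distance is 8.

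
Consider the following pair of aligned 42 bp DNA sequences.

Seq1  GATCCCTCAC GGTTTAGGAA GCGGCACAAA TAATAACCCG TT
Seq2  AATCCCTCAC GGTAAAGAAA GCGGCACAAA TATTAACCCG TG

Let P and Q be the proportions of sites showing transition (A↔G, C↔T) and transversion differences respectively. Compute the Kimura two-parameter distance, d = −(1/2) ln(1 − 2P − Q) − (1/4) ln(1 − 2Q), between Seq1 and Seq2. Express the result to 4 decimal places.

0.1585

Mismatches occur at site 1 (G/A, transition), site 14 (T/A, transversion), site 15 (T/A, transversion), site 18 (G/A, transition), site 33 (A/T, transversion), site 42 (T/G, transversion).
Of the 6 differences, 2 transitions and 4 transversions over 42 sites: P = 2/42 = 0.047619, Q = 4/42 = 0.095238.
d = −0.5·ln(0.809524) − 0.25·ln(0.809524) = −0.5·(-0.211309) − 0.25·(-0.211309) = 0.1585.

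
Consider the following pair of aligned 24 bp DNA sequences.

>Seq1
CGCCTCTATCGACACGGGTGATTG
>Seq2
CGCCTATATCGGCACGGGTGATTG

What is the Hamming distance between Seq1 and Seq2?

2

Differing sites — 6:C/A; 12:A/G.
That gives 2 mismatches out of 24 aligned sites, so the Hamming distance is 2.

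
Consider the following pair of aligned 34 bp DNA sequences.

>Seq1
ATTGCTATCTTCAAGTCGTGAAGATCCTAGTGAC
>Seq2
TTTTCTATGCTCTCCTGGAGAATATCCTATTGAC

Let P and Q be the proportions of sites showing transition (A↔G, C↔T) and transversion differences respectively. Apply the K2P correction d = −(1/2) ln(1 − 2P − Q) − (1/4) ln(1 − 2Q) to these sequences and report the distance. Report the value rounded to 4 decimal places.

Differing sites — 1:A/T (Tv); 4:G/T (Tv); 9:C/G (Tv); 10:T/C (Ti); 13:A/T (Tv); 14:A/C (Tv); 15:G/C (Tv); 17:C/G (Tv); 19:T/A (Tv); 23:G/T (Tv); 30:G/T (Tv).
Of the 11 differences, 1 transition and 10 transversions over 34 sites: P = 1/34 = 0.029412, Q = 10/34 = 0.294118.
d = −0.5·ln(0.647058) − 0.25·ln(0.411764) = −0.5·(-0.435319) − 0.25·(-0.887305) = 0.4395.

0.4395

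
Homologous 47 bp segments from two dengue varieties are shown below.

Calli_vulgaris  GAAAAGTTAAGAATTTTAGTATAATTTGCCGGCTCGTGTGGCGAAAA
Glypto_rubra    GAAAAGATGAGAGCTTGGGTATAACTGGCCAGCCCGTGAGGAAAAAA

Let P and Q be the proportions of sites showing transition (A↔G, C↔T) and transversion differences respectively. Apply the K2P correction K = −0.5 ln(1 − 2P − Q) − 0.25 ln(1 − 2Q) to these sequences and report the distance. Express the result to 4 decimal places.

Differing sites — 7:T/A (Tv); 9:A/G (Ti); 13:A/G (Ti); 14:T/C (Ti); 17:T/G (Tv); 18:A/G (Ti); 25:T/C (Ti); 27:T/G (Tv); 31:G/A (Ti); 34:T/C (Ti); 39:T/A (Tv); 42:C/A (Tv); 43:G/A (Ti).
Of the 13 differences, 8 transitions and 5 transversions over 47 sites: P = 8/47 = 0.170213, Q = 5/47 = 0.106383.
d = −0.5·ln(0.553191) − 0.25·ln(0.787234) = −0.5·(-0.592052) − 0.25·(-0.239230) = 0.3558.

0.3558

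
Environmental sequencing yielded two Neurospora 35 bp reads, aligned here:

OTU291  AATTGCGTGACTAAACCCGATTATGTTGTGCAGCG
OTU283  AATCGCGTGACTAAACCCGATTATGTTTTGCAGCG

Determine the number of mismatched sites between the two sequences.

2

Mismatches occur at site 4 (T→C), site 28 (G→T).
That gives 2 mismatches out of 35 aligned sites, so the Hamming distance is 2.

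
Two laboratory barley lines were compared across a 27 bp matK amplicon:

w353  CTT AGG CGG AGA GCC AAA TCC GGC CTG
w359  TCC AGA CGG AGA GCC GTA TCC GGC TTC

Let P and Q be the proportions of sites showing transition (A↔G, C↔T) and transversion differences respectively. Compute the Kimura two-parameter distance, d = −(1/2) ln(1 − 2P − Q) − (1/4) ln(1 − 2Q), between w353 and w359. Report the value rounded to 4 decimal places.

0.4055

Differing sites — 1:C/T (Ti); 2:T/C (Ti); 3:T/C (Ti); 6:G/A (Ti); 16:A/G (Ti); 17:A/T (Tv); 25:C/T (Ti); 27:G/C (Tv).
Of the 8 differences, 6 transitions and 2 transversions over 27 sites: P = 6/27 = 0.222222, Q = 2/27 = 0.074074.
d = −0.5·ln(0.481482) − 0.25·ln(0.851852) = −0.5·(-0.730886) − 0.25·(-0.160342) = 0.4055.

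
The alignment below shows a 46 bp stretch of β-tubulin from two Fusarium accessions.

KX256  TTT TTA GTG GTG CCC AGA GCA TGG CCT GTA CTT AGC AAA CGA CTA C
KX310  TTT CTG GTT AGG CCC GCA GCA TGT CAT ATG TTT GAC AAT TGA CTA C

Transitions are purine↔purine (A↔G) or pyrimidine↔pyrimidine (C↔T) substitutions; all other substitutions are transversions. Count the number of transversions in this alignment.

Mismatches occur at site 4 (T↔C, transition), site 6 (A↔G, transition), site 9 (G↔T, transversion), site 10 (G↔A, transition), site 11 (T↔G, transversion), site 16 (A↔G, transition), site 17 (G↔C, transversion), site 24 (G↔T, transversion), site 26 (C↔A, transversion), site 28 (G↔A, transition), site 30 (A↔G, transition), site 31 (C↔T, transition), site 34 (A↔G, transition), site 35 (G↔A, transition), site 39 (A↔T, transversion), site 40 (C↔T, transition).
Of the 16 differences, 10 transitions and 6 transversions, so the answer is 6.

6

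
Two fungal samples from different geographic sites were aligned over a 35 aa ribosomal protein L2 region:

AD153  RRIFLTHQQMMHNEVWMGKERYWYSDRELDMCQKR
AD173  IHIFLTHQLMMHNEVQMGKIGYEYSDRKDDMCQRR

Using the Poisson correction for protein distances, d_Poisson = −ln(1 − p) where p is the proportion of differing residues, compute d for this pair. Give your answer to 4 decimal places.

Differing sites — 1:R/I; 2:R/H; 9:Q/L; 16:W/Q; 20:E/I; 21:R/G; 23:W/E; 28:E/K; 29:L/D; 34:K/R.
p = 10/35 = 0.285714.
d = −ln(1 − 0.285714) = −ln(0.714286) = 0.3365.

0.3365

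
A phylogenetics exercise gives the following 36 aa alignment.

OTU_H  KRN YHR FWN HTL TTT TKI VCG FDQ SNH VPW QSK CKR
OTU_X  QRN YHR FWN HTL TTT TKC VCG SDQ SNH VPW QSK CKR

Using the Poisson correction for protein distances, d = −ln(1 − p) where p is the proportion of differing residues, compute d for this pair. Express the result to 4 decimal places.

0.0870

The sequences differ at positions 1 (K/Q), 18 (I/C), 22 (F/S).
p = 3/36 = 0.083333.
d = −ln(1 − 0.083333) = −ln(0.916667) = 0.0870.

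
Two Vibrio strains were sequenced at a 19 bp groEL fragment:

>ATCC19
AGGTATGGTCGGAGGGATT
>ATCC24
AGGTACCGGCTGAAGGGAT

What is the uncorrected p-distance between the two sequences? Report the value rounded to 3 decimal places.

Mismatches occur at site 6 (T/C), site 7 (G/C), site 9 (T/G), site 11 (G/T), site 14 (G/A), site 17 (A/G), site 18 (T/A).
There are 7 differences over 19 sites, so p = 7/19 = 0.368.

0.368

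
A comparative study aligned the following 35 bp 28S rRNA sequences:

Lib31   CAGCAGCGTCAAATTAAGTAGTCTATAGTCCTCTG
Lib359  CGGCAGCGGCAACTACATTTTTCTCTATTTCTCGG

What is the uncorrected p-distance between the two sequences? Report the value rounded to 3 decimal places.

0.343

Mismatches occur at site 2 (A↔G), site 9 (T↔G), site 13 (A↔C), site 15 (T↔A), site 16 (A↔C), site 18 (G↔T), site 20 (A↔T), site 21 (G↔T), site 25 (A↔C), site 28 (G↔T), site 30 (C↔T), site 34 (T↔G).
There are 12 differences over 35 sites, so p = 12/35 = 0.343.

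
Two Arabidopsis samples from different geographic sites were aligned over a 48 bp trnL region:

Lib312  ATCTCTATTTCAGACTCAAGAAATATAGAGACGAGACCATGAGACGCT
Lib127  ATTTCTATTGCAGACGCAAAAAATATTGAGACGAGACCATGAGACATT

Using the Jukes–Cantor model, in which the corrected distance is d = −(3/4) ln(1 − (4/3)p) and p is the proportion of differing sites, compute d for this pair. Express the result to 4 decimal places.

The sequences differ at positions 3 (C/T), 10 (T/G), 16 (T/G), 20 (G/A), 27 (A/T), 46 (G/A), 47 (C/T).
p = 7/48 = 0.145833.
d = −0.75 · ln(1 − (4/3)·0.145833) = −0.75 · ln(0.805556) = −0.75 · (-0.216223) = 0.1622.

0.1622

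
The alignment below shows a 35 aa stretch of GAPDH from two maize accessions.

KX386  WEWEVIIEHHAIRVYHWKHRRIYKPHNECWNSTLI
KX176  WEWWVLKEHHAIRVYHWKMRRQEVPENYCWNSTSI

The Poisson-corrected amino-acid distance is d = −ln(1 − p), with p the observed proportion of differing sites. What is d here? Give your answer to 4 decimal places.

0.3365

Differing sites — 4:E/W; 6:I/L; 7:I/K; 19:H/M; 22:I/Q; 23:Y/E; 24:K/V; 26:H/E; 28:E/Y; 34:L/S.
p = 10/35 = 0.285714.
d = −ln(1 − 0.285714) = −ln(0.714286) = 0.3365.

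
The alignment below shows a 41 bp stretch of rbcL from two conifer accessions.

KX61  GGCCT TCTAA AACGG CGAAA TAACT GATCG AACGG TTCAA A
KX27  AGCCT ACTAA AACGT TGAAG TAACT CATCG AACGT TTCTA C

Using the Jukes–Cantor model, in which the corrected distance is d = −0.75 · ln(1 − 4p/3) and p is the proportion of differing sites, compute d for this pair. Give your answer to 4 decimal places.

0.2597

The sequences differ at positions 1 (G/A), 6 (T/A), 15 (G/T), 16 (C/T), 20 (A/G), 26 (G/C), 35 (G/T), 39 (A/T), 41 (A/C).
p = 9/41 = 0.219512.
d = −0.75 · ln(1 − (4/3)·0.219512) = −0.75 · ln(0.707317) = −0.75 · (-0.346276) = 0.2597.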